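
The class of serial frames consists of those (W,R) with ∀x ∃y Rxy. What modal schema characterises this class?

A defining formula is □r → ◇r (the D axiom).
Suppose □r→◇r is valid. At any x set V(r)=W. Then □r at x, so ◇r at x, so x has a successor.

□r → ◇r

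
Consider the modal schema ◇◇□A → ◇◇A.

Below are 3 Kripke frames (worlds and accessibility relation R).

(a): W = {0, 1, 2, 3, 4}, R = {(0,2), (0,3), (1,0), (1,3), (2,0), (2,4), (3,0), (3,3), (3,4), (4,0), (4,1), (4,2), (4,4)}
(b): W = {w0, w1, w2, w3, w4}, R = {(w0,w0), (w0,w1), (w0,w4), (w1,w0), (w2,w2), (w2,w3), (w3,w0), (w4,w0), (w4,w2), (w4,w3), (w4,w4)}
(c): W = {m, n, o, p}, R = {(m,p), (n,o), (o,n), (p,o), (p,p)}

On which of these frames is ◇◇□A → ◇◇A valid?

(a), (b)

The schema corresponds to a generalized confluence (Geach) condition: ∀x ∀y (xR²y → ∃w (yRw ∧ xR²w)).
(a): satisfies the condition.
(b): satisfies the condition.
(c): fails — mR²o but no w with oRw and mR²w.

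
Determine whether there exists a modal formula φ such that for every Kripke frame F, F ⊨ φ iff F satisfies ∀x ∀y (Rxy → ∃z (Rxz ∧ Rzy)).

Definable; □□r → □r defines it

This is a Sahlqvist condition; the C4 axiom □□r → □r defines it.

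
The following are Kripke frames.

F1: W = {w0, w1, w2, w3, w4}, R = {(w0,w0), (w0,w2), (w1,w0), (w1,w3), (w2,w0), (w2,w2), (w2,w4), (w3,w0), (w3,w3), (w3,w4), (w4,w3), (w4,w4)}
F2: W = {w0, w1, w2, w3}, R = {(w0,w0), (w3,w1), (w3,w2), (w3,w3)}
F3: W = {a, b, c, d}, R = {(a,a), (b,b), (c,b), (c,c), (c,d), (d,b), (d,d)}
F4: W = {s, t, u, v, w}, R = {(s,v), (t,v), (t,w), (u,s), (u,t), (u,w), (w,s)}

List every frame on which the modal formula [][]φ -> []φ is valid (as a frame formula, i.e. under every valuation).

F1, F2, F3

The schema corresponds to density: forall x forall y (Rxy -> exists z (Rxz & Rzy)).
F1: holds.
F2: holds.
F3: holds.
F4: fails — Rtv but no z with Rtz and Rzv.
Valid on: F1, F2, F3.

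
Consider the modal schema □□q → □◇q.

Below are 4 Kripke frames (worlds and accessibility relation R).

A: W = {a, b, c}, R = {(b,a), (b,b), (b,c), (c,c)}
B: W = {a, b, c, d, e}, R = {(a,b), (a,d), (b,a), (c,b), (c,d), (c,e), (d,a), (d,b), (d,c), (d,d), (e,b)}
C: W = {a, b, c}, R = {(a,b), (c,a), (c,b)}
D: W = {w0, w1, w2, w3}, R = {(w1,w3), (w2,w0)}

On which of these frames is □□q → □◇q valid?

B

This is the axiom for a generalized confluence (Geach) condition; its first-order frame correspondent is ∀x ∀z (xRz → ∃w (xR²w ∧ zRw)).
A: fails — bRa but no w with bR²w and aRw.
B: satisfies the condition.
C: fails — aRb but no w with aR²w and bRw.
D: fails — w1Rw3 but no w with w1R²w and w3Rw.
Valid on: B.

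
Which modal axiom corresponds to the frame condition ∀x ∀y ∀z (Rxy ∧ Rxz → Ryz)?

◇q → □◇q

This is the Euclidean property; the standard corresponding axiom is 5: ◇q → □◇q.
Suppose ◇q→□◇q is valid. Take Rxy, Rxz and set V(q)={y}. Then ◇q at x, so □◇q at x, so ◇q at z, so some w with Rzw has q; w=y, i.e. Rzy. By symmetry of the argument, Ryz.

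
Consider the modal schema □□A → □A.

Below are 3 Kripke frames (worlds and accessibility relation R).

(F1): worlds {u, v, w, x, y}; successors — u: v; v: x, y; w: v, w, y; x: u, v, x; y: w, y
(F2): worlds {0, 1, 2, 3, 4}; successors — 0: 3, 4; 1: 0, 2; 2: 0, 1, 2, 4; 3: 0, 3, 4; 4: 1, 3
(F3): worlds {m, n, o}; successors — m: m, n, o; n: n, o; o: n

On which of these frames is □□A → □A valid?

(F3)

This is the axiom for density; its first-order frame correspondent is ∀x ∀y (Rxy → ∃z (Rxz ∧ Rzy)).
(F1): fails — Ruv but no z with Ruz and Rzv.
(F2): fails — R41 but no z with R4z and Rz1.
(F3): ✓.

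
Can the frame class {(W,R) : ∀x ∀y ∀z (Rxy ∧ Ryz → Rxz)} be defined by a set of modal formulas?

This is a Sahlqvist condition; the 4 axiom □p → □□p defines it.

Yes, by □p → □□p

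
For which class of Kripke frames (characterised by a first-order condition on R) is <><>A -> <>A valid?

Equivalently (dual form): □A → □□A.
Suppose □A→□□A is valid. Take Rxy, Ryz and set V(A)={w : Rxw}. Then □A at x, so □□A at x, so □A at y, so A at z, i.e. Rxz.
Conversely, any frame satisfying forall x forall y forall z (Rxy & Ryz -> Rxz) validates the schema.
So the correspondent is transitivity.

transitivity: forall x forall y forall z (Rxy & Ryz -> Rxz)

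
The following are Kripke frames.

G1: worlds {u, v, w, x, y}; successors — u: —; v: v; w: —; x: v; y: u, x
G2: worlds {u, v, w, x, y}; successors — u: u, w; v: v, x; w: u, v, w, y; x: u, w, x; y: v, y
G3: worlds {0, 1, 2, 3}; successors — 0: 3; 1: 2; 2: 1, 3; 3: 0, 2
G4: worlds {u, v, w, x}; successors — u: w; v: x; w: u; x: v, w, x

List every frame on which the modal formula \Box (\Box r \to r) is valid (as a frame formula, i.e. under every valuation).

This is the axiom for shift-reflexivity; its first-order frame correspondent is \forall x \forall y (Rxy \to Ryy).
G1: fails — Ryu but not Ruu.
G2: condition met.
G3: fails — R32 but not R22.
G4: fails — Rxw but not Rww.

G2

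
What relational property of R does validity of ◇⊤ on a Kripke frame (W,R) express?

seriality: ∀x ∃y Rxy

◇⊤ holds at w iff w has a successor, so frame-validity of ◇⊤ is exactly seriality. Equivalently via □A → ◇A:
Suppose □A→◇A is valid. At any x set V(A)=W. Then □A at x, so ◇A at x, so x has a successor.
Conversely, any frame satisfying ∀x ∃y Rxy validates the schema.
Frame condition: ∀x ∃y Rxy.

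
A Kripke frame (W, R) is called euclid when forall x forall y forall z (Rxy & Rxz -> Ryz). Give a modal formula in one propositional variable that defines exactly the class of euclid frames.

A defining formula is ◇r → □◇r (the 5 axiom).

◇r → □◇r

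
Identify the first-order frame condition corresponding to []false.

Emptiness of R

□⊥ is valid iff no world has any successor (otherwise □⊥ fails at any world with one).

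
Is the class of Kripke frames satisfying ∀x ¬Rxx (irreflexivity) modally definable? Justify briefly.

No

Modal frame validity is preserved under surjective bounded morphisms.
The 2-cycle (worlds s,t with s→t→s) is irreflexive, and the map sending every world to a single reflexive point • is a surjective bounded morphism (forth: every edge maps to (•,•); back: every world has a successor). So any modal formula valid on the 2-cycle is also valid on the reflexive point, which is not irreflexive.
So no modal formula (or set of formulas) defines exactly the irreflexive frames.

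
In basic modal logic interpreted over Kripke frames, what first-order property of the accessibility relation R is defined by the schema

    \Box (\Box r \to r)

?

This schema is the T□ axiom.
Its frame correspondent is shift-reflexivity — \forall x \forall y (Rxy \to Ryy).

Shift-reflexivity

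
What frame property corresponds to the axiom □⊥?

emptiness of R

□⊥ is valid iff no world has any successor (otherwise □⊥ fails at any world with one).
Conversely, any frame satisfying ∀x ∀y ¬Rxy validates the schema.
Frame condition: ∀x ∀y ¬Rxy.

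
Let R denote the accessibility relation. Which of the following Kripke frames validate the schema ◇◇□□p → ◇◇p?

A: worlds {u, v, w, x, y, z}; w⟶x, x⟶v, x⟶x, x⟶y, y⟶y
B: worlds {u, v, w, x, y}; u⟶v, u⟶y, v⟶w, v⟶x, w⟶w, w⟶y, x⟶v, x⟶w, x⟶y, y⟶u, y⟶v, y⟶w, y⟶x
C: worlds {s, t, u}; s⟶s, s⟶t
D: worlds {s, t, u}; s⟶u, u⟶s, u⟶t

B

Frame correspondent (Sahlqvist): ∀x ∀y (xR²y → ∃w (yR²w ∧ xR²w)) — i.e. a generalized confluence (Geach) condition.
A: fails — wR²v but no t with vR²t and wR²t.
B: condition met.
C: fails — sR²t but no w with tR²w and sR²w.
D: fails — sR²t but no w with tR²w and sR²w.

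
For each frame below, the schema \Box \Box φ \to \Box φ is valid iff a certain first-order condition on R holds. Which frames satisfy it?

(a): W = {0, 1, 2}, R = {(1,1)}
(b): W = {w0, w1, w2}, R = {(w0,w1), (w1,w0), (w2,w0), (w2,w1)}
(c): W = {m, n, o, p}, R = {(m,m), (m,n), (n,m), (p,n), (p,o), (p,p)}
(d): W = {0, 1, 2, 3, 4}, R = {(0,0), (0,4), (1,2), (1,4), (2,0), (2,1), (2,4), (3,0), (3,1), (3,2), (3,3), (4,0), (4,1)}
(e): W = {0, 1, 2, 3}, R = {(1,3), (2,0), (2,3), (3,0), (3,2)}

(a), (c)

Frame correspondent (Sahlqvist): \forall x \forall y (Rxy \to \exists z (Rxz \wedge Rzy)) — i.e. density.
(a): ✓.
(b): fails — Rw0w1 but no z with Rw0z and Rzw1.
(c): ✓.
(d): fails — R12 but no z with R1z and Rz2.
(e): fails — R32 but no z with R3z and Rz2.
Valid on: (a), (c).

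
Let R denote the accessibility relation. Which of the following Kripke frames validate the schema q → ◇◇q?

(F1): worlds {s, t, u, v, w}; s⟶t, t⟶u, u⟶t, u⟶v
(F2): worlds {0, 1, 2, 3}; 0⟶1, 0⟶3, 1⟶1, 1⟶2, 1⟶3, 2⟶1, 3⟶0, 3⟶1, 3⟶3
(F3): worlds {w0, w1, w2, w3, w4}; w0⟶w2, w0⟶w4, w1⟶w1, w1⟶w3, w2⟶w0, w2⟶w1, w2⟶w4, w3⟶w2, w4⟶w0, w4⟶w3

This is the axiom for a generalized confluence (Geach) condition; its first-order frame correspondent is ∀x ∃w (x = w ∧ xR²w).
(F1): fails — at s but no w* with s=w* and sR²w*.
(F2): holds.
(F3): fails — at w3 but no w with w3=w and w3R²w.

(F2)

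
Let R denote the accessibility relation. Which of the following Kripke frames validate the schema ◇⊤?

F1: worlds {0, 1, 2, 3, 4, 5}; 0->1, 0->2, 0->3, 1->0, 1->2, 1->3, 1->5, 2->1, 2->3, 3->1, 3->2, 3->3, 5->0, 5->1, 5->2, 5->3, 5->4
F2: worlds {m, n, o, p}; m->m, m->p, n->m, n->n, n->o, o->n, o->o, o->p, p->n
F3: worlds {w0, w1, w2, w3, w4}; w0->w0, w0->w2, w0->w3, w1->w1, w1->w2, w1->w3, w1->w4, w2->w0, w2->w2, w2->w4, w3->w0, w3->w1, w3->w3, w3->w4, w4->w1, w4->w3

Frame correspondent (Sahlqvist): ∀x ∃y Rxy — i.e. seriality.
F1: fails — world 4 has no successor.
F2: holds.
F3: holds.

F2, F3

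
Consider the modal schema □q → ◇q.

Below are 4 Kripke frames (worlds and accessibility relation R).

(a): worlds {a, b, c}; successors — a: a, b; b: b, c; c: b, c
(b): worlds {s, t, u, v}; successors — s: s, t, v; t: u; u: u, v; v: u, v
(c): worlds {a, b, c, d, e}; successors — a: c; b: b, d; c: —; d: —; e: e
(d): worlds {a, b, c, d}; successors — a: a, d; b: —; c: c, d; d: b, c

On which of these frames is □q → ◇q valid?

(a), (b)

This is the axiom for seriality; its first-order frame correspondent is ∀x ∃y Rxy.
(a): ✓.
(b): ✓.
(c): fails — world c has no successor.
(d): fails — world b has no successor.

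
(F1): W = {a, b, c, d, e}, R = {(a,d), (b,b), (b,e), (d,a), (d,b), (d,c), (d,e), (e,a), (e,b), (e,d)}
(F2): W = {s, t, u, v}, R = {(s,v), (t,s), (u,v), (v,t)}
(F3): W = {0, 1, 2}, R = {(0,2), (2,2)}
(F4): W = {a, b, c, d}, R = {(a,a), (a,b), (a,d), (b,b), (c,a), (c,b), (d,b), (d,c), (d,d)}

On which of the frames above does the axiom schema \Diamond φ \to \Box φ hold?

(F2), (F3)

Frame correspondent (Sahlqvist): \forall x \forall y \forall z (Rxy \wedge Rxz \to y = z) — i.e. partial functionality.
(F1): fails — b sees both b and e.
(F2): condition met.
(F3): condition met.
(F4): fails — a sees both a and b.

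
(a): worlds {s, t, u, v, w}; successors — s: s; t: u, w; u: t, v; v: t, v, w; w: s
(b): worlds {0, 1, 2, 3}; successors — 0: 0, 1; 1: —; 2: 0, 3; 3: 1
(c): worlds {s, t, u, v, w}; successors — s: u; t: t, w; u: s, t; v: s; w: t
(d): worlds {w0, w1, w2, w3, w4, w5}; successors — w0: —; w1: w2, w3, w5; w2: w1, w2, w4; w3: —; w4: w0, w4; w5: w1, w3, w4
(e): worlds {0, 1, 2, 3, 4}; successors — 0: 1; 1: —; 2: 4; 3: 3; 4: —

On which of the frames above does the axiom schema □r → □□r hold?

(e)

Frame correspondent (Sahlqvist): ∀x ∀y ∀z (Rxy ∧ Ryz → Rxz) — i.e. transitivity.
(a): fails — Ruv and Rvw but not Ruw.
(b): fails — R23 and R31 but not R21.
(c): fails — Rwt and Rtw but not Rww.
(d): fails — Rw1w5 and Rw5w1 but not Rw1w1.
(e): ✓.
Valid on: (e).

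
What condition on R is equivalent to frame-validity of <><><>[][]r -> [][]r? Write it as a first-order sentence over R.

This is a Sahlqvist (Geach-type) schema ◇^3□^2r → □^2◇^0r.
First-order correspondent: forall x forall y forall z ((x R^3 y & x R^2 z) -> exists w (y R^2 w & z = w)).

forall x forall y forall z ((x R^3 y & x R^2 z) -> exists w (y R^2 w & z = w))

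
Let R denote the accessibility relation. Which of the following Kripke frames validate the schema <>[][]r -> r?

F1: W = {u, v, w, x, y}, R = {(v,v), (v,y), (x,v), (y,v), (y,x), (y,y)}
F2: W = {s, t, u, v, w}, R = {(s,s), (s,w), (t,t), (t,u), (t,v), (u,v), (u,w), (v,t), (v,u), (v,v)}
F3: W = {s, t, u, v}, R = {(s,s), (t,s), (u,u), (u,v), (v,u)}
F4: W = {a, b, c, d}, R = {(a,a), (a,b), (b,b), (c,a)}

Frame correspondent (Sahlqvist): forall x forall y (xRy -> exists w (y R^2 w & x = w)) — i.e. a generalized confluence (Geach) condition.
F1: ✓.
F2: fails — sRw but no w* with wR²w* and s=w*.
F3: fails — tRs but no w with sR²w and t=w.
F4: fails — aRb but no w with bR²w and a=w.

F1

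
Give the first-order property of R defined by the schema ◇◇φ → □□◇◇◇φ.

This is a Sahlqvist (Geach-type) schema ◇^2□^0φ → □^2◇^3φ.
Minimal-valuation argument: fix x; take any y with xR^2y and any z with xR^2z. Set V(φ) to the set of worlds R-reachable from y in exactly 0 steps. Then □^0φ holds at y, so the antecedent holds at x; validity forces ◇^3φ at z, giving a w with zR^3w and yR^0w.
First-order correspondent: ∀x ∀y ∀z ((xR²y ∧ xR²z) → ∃w (y = w ∧ zR³w)).

∀x ∀y ∀z ((xR²y ∧ xR²z) → ∃w (y = w ∧ zR³w))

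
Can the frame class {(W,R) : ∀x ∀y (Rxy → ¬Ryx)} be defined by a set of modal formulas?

Modal frame validity is preserved under surjective bounded morphisms.
The 3-cycle (worlds a,b,c with a→b→c→a) is asymmetric. Mapping every world to a single reflexive point • is a surjective bounded morphism, and the reflexive point is not asymmetric (R•• but asymmetry requires ¬R••).
So no modal formula (or set of formulas) defines exactly the asymmetric frames.

No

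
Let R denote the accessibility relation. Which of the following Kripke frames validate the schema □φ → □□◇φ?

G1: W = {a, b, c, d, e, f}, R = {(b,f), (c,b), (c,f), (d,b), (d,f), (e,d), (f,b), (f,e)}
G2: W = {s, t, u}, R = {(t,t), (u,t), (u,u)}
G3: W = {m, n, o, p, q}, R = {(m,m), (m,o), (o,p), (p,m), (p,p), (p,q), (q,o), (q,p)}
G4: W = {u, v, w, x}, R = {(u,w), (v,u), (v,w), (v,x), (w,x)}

G2

This is the axiom for a generalized confluence (Geach) condition; its first-order frame correspondent is ∀x ∀z (xR²z → ∃w (xRw ∧ zRw)).
G1: fails — bR²e but no w with bRw and eRw.
G2: satisfies the condition.
G3: fails — mR²o but no w with mRw and oRw.
G4: fails — uR²x but no t with uRt and xRt.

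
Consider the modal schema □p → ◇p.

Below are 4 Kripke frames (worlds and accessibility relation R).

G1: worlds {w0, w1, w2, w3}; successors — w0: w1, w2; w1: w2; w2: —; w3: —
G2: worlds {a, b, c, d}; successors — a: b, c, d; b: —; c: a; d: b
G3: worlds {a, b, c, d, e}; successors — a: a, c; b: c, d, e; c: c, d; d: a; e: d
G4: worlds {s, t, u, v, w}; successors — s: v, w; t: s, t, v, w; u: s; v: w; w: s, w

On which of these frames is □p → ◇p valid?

The schema corresponds to seriality: ∀x ∃y Rxy.
G1: fails — world w2 has no successor.
G2: fails — world b has no successor.
G3: condition met.
G4: condition met.

G3, G4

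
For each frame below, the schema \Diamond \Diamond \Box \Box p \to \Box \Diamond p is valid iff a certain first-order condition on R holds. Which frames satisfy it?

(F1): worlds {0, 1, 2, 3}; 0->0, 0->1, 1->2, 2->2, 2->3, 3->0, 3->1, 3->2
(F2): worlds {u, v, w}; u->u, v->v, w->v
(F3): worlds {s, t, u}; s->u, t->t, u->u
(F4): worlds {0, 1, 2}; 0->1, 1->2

Frame correspondent (Sahlqvist): \forall x \forall y \forall z ((x R^2 y \wedge xRz) \to \exists w (y R^2 w \wedge zRw)) — i.e. a generalized confluence (Geach) condition.
(F1): fails — 0R²1, 0R0 but no w with 1R²w and 0Rw.
(F2): ✓.
(F3): ✓.
(F4): fails — 0R²2, 0R1 but no w with 2R²w and 1Rw.
Valid on: (F2), (F3).

(F2), (F3)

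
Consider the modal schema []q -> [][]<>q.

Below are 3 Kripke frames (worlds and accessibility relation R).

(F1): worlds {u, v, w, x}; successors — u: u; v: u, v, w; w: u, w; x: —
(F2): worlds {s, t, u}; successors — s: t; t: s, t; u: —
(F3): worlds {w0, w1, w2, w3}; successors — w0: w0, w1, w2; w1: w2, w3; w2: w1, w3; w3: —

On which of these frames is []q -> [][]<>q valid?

Frame correspondent (Sahlqvist): forall x forall z (x R^2 z -> exists w (xRw & zRw)) — i.e. a generalized confluence (Geach) condition.
(F1): ✓.
(F2): ✓.
(F3): fails — w0R²w3 but no w with w0Rw and w3Rw.

(F1), (F2)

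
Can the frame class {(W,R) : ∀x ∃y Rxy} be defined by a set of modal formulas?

The condition is seriality. A defining modal formula is □r → ◇r.

Definable; □r → ◇r defines it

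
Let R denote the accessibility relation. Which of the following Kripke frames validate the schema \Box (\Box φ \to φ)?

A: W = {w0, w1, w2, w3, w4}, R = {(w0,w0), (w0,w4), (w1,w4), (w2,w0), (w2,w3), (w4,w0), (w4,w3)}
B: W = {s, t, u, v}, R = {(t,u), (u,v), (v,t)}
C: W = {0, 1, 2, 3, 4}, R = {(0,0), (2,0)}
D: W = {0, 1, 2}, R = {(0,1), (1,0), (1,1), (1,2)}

Frame correspondent (Sahlqvist): \forall x \forall y (Rxy \to Ryy) — i.e. shift-reflexivity.
A: fails — Rw0w4 but not Rw4w4.
B: fails — Rtu but not Ruu.
C: holds.
D: fails — R12 but not R22.
Valid on: C.

C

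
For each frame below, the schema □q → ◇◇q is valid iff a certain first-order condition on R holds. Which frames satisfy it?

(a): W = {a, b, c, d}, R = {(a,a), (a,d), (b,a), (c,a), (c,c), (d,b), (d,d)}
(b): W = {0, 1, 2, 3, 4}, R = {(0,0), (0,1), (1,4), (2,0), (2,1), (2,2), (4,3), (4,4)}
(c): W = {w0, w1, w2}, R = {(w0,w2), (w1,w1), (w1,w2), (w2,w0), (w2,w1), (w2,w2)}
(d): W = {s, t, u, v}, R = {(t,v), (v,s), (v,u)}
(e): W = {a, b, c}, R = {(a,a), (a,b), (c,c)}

(a), (c)

Frame correspondent (Sahlqvist): ∀x ∃w (xRw ∧ xR²w) — i.e. a generalized confluence (Geach) condition.
(a): ✓.
(b): fails — at 3 but no w with 3Rw and 3R²w.
(c): ✓.
(d): fails — at s but no w with sRw and sR²w.
(e): fails — at b but no w with bRw and bR²w.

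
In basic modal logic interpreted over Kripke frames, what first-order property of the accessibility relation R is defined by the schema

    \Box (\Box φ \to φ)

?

Suppose □(□φ→φ) is valid. Take Rxy and set V(φ)={w : Ryw}. Then at y, □φ holds; since □(□φ→φ) at x, □φ→φ at y, so φ at y, i.e. Ryy.

Shift-reflexivity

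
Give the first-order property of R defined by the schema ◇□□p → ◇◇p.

∀x ∀y (xRy → ∃w (yR²w ∧ xR²w))

This is a Sahlqvist (Geach-type) schema ◇^1□^2p → □^0◇^2p.
First-order correspondent: ∀x ∀y (xRy → ∃w (yR²w ∧ xR²w)).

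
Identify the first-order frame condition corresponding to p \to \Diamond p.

reflexivity

Replacing p by ¬p and contraposing gives the equivalent schema □p → p.
Suppose □p→p is valid. At any x set V(p)={w : Rxw}. Then □p holds at x, so p holds at x, i.e. Rxx.
Conversely, on a frame with reflexivity the schema holds at every world under every valuation.
So the correspondent is reflexivity.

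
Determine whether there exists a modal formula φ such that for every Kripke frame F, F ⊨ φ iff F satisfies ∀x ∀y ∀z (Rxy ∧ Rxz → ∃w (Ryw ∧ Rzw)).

This is a Sahlqvist condition; the .2 axiom ◇□q → □◇q defines it.
Suppose ◇□q→□◇q is valid. Take Rxy, Rxz and set V(q)={w : Ryw}. Then □q at y so ◇□q at x, so □◇q at x, so ◇q at z, giving w with Rzw and Ryw.

Yes — defined by ◇□q → □◇q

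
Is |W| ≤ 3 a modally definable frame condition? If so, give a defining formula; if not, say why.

Any modally definable frame class is closed under disjoint unions.
Any modal formula valid on each of 4 disjoint one-world frames is valid on their disjoint union (validity is preserved under disjoint unions). Each one-world frame has |W|=1≤3, but the union has |W|=4.
Hence having at most 3 worlds is not modally definable.

Not modally definable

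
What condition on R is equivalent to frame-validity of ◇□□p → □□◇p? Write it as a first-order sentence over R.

This is a Sahlqvist (Geach-type) schema ◇^1□^2p → □^2◇^1p.
Minimal-valuation argument: fix x; take any y with xR^1y and any z with xR^2z. Set V(p) to the set of worlds R-reachable from y in exactly 2 steps. Then □^2p holds at y, so the antecedent holds at x; validity forces ◇^1p at z, giving a w with zR^1w and yR^2w.
First-order correspondent: ∀x ∀y ∀z ((xRy ∧ xR²z) → ∃w (yR²w ∧ zRw)).

∀x ∀y ∀z ((xRy ∧ xR²z) → ∃w (yR²w ∧ zRw))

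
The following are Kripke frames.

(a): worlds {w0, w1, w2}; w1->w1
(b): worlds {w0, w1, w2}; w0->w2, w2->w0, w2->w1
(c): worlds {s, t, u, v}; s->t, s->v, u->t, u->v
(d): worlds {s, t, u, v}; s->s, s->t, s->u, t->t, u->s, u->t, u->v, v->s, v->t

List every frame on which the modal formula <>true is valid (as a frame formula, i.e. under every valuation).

Frame correspondent (Sahlqvist): forall x exists y Rxy — i.e. seriality.
(a): fails — world w0 has no successor.
(b): fails — world w1 has no successor.
(c): fails — world t has no successor.
(d): ✓.

(d)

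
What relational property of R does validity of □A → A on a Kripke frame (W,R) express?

Suppose □A→A is valid. At any x set V(A)={w : Rxw}. Then □A holds at x, so A holds at x, i.e. Rxx.

Reflexivity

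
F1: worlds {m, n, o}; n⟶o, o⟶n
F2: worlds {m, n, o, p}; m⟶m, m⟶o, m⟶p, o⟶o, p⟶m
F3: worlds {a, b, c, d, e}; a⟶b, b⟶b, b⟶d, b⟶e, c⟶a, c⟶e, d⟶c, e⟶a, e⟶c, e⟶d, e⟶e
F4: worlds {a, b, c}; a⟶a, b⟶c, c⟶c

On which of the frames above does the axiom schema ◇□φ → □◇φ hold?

Frame correspondent (Sahlqvist): ∀x ∀y ∀z (Rxy ∧ Rxz → ∃w (Ryw ∧ Rzw)) — i.e. convergence.
F1: ✓.
F2: fails — Rmo and Rmp but o and p have no common successor.
F3: fails — Rbb and Rbd but b and d have no common successor.
F4: ✓.
Valid on: F1, F4.

F1, F4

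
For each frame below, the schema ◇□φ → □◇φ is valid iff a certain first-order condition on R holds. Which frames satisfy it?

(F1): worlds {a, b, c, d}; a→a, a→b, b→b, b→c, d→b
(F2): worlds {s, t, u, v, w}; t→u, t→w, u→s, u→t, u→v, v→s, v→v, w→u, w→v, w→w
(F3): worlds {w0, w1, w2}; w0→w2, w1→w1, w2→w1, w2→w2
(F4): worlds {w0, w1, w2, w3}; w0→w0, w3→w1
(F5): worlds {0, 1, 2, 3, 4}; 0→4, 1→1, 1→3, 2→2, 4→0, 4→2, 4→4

(F3)

Frame correspondent (Sahlqvist): ∀x ∀y ∀z (Rxy ∧ Rxz → ∃w (Ryw ∧ Rzw)) — i.e. convergence.
(F1): fails — Rbc and Rbc but c and c have no common successor.
(F2): fails — Ruv and Rut but v and t have no common successor.
(F3): ✓.
(F4): fails — Rw3w1 and Rw3w1 but w1 and w1 have no common successor.
(F5): fails — R11 and R13 but 1 and 3 have no common successor.
Valid on: (F3).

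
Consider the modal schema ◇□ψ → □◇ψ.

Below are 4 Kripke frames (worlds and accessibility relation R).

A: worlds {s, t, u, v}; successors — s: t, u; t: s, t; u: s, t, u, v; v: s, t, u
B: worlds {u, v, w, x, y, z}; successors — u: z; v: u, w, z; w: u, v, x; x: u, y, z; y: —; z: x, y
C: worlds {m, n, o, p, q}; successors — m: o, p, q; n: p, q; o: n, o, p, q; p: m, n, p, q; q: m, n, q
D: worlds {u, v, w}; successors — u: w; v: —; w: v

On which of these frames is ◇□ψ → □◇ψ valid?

A, C

Frame correspondent (Sahlqvist): ∀x ∀y ∀z (Rxy ∧ Rxz → ∃w (Ryw ∧ Rzw)) — i.e. convergence.
A: condition met.
B: fails — Rvz and Rvu but z and u have no common successor.
C: condition met.
D: fails — Rwv and Rwv but v and v have no common successor.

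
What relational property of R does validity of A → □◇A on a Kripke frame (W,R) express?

This schema is the B axiom.
Its frame correspondent is symmetry — ∀x ∀y (Rxy → Ryx).

symmetry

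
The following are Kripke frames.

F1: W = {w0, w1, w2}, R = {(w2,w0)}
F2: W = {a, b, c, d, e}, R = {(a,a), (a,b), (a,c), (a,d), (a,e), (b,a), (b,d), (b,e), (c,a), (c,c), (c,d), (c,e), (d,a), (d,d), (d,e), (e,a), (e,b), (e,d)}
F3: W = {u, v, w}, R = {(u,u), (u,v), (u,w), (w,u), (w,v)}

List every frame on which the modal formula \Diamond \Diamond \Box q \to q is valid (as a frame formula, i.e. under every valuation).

F1

Frame correspondent (Sahlqvist): \forall x \forall y (x R^2 y \to \exists w (yRw \wedge x = w)) — i.e. a generalized confluence (Geach) condition.
F1: ✓.
F2: fails — bR²b but no w with bRw and b=w.
F3: fails — uR²v but no t with vRt and u=t.
Valid on: F1.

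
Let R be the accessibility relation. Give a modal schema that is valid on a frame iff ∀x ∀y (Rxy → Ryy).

The condition is shift-reflexivity. The T□ schema □(□q → q) defines it.
Suppose □(□q→q) is valid. Take Rxy and set V(q)={w : Ryw}. Then at y, □q holds; since □(□q→q) at x, □q→q at y, so q at y, i.e. Ryy.

□(□q → q)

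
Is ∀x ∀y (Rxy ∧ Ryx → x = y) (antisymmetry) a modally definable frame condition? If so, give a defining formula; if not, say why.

If a class were modally definable it would be closed under surjective bounded morphisms (Goldblatt–Thomason).
The 4-cycle (worlds s,t,u,v with s→t→u→v→s) is antisymmetric. Sending even-indexed worlds to s and odd-indexed worlds to t is a surjective bounded morphism onto the two-world frame with s↔t, which is not antisymmetric.
So the class is not modally definable.

No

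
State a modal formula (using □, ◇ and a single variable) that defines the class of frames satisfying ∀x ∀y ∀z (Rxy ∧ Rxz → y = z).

◇s → □s

This is partial functionality; the standard corresponding axiom is CD: ◇s → □s.
Suppose ◇s→□s is valid. Take Rxy, Rxz and set V(s)={y}. Then ◇s at x, so □s at x, so s at z, i.e. z=y.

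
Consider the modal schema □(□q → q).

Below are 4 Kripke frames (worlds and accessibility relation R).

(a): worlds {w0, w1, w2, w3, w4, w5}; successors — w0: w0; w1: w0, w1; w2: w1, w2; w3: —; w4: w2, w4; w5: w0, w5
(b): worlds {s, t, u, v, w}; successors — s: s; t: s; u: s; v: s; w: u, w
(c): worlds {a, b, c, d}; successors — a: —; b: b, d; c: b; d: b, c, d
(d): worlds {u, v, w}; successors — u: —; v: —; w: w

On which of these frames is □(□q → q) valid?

The schema corresponds to shift-reflexivity: ∀x ∀y (Rxy → Ryy).
(a): condition met.
(b): fails — Rwu but not Ruu.
(c): fails — Rdc but not Rcc.
(d): condition met.
Valid on: (a), (d).

(a), (d)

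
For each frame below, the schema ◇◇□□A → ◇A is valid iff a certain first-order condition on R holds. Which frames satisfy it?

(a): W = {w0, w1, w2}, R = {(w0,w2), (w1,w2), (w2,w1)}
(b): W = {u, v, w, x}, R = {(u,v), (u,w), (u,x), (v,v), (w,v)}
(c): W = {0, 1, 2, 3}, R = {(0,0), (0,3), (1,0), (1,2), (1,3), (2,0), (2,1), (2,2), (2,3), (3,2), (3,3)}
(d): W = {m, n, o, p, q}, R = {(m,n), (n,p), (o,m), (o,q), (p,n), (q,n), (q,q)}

(b), (c)

This is the axiom for a generalized confluence (Geach) condition; its first-order frame correspondent is ∀x ∀y (xR²y → ∃w (yR²w ∧ xRw)).
(a): fails — w0R²w1 but no w with w1R²w and w0Rw.
(b): satisfies the condition.
(c): satisfies the condition.
(d): fails — mR²p but no w with pR²w and mRw.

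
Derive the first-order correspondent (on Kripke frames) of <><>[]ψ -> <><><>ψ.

This is a Sahlqvist (Geach-type) schema ◇^2□^1ψ → □^0◇^3ψ.
First-order correspondent: forall x forall y (x R^2 y -> exists w (yRw & x R^3 w)).

forall x forall y (x R^2 y -> exists w (yRw & x R^3 w))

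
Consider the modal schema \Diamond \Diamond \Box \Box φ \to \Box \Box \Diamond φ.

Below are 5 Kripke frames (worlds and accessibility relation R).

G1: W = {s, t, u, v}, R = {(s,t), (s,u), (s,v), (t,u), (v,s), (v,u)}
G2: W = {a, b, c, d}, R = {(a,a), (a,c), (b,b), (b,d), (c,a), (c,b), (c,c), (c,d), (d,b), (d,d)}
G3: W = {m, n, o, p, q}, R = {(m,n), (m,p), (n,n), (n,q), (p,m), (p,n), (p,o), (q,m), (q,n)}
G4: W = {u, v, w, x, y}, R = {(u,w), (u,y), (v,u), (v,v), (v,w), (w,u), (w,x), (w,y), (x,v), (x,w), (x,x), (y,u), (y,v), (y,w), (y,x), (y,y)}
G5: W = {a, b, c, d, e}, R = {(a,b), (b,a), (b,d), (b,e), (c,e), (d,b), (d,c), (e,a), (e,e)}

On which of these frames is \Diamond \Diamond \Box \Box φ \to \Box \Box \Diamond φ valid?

G4

Frame correspondent (Sahlqvist): \forall x \forall y \forall z ((x R^2 y \wedge x R^2 z) \to \exists w (y R^2 w \wedge zRw)) — i.e. a generalized confluence (Geach) condition.
G1: fails — sR²s, sR²u but no w with sR²w and uRw.
G2: fails — aR²b, aR²a but no w with bR²w and aRw.
G3: fails — mR²m, mR²o but no w with mR²w and oRw.
G4: ✓.
G5: fails — aR²a, aR²a but no w with aR²w and aRw.
Valid on: G4.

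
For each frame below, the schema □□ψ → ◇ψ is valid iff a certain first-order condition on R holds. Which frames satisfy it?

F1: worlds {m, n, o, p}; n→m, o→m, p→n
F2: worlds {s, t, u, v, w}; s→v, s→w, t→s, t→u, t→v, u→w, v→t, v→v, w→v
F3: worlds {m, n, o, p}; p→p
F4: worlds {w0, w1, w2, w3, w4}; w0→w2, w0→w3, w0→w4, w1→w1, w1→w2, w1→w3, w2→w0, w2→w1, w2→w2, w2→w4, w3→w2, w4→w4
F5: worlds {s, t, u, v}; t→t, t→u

Frame correspondent (Sahlqvist): ∀x ∃w (xR²w ∧ xRw) — i.e. a generalized confluence (Geach) condition.
F1: fails — at m but no w with mR²w and mRw.
F2: fails — at u but no w* with uR²w* and uRw*.
F3: fails — at m but no w with mR²w and mRw.
F4: condition met.
F5: fails — at s but no w with sR²w and sRw.
Valid on: F4.

F4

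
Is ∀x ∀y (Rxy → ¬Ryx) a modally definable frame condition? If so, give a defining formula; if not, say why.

Not definable by any modal formula

Any modally definable frame class is closed under surjective bounded morphisms.
The 4-cycle (worlds s,t,u,v with s→t→u→v→s) is asymmetric. Mapping every world to a single reflexive point • is a surjective bounded morphism, and the reflexive point is not asymmetric (R•• but asymmetry requires ¬R••).
Hence asymmetry is not modally definable.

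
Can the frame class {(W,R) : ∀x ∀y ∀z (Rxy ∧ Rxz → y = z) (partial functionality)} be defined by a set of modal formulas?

Yes: it is partial functionality, defined by the CD schema ◇r → □r.
Suppose ◇r→□r is valid. Take Rxy, Rxz and set V(r)={y}. Then ◇r at x, so □r at x, so r at z, i.e. z=y.

Yes, by ◇r → □r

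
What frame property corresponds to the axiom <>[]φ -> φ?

Replacing φ by ¬φ and contraposing gives the equivalent schema φ → □◇φ.
Suppose φ→□◇φ is valid. Take Rxy and set V(φ)={x}. Then φ at x, so □◇φ at x, so ◇φ at y, so some z with Ryz has φ; z=x, i.e. Ryx.

Symmetry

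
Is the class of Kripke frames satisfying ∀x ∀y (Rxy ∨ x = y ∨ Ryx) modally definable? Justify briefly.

No — not modally definable

Modal frame validity is preserved under disjoint unions.
Take 4 disjoint single-world reflexive frames: each is trivially connected, but their disjoint union has 4 worlds with no edge between distinct components, so it is not connected.
So the class is not modally definable.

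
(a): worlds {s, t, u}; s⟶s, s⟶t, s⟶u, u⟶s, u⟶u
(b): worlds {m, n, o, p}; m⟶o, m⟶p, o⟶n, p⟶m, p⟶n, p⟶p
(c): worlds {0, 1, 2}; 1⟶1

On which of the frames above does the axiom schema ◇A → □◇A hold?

(c)

The schema corresponds to the Euclidean property: ∀x ∀y ∀z (Rxy ∧ Rxz → Ryz).
(a): fails — Rsu and Rst but not Rut.
(b): fails — Rmo and Rmo but not Roo.
(c): satisfies the condition.
Valid on: (c).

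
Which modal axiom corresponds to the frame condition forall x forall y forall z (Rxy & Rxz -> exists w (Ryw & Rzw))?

This is convergence; the standard corresponding axiom is .2: ◇□ψ → □◇ψ.
Suppose ◇□ψ→□◇ψ is valid. Take Rxy, Rxz and set V(ψ)={w : Ryw}. Then □ψ at y so ◇□ψ at x, so □◇ψ at x, so ◇ψ at z, giving w with Rzw and Ryw.

◇□ψ → □◇ψ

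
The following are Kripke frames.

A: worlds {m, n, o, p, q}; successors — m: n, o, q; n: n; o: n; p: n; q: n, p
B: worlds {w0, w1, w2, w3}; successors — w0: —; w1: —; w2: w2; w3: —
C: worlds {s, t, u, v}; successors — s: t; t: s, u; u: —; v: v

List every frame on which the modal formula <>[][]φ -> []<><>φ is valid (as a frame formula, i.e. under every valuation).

A, B

Frame correspondent (Sahlqvist): forall x forall y forall z ((xRy & xRz) -> exists w (y R^2 w & z R^2 w)) — i.e. a generalized confluence (Geach) condition.
A: holds.
B: holds.
C: fails — tRs, tRu but no w with sR²w and uR²w.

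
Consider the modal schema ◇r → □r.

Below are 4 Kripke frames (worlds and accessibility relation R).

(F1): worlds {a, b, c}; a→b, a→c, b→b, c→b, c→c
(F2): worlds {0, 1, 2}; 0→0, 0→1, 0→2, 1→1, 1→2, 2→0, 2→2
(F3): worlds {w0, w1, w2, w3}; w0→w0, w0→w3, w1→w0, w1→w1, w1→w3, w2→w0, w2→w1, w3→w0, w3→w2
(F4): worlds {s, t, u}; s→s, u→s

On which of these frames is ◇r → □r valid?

Frame correspondent (Sahlqvist): ∀x ∀y ∀z (Rxy ∧ Rxz → y = z) — i.e. partial functionality.
(F1): fails — a sees both b and c.
(F2): fails — 0 sees both 0 and 1.
(F3): fails — w0 sees both w0 and w3.
(F4): condition met.

(F4)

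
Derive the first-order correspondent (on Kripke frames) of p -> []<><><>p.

This is a Sahlqvist (Geach-type) schema ◇^0□^0p → □^1◇^3p.
Minimal-valuation argument: fix x; take any y with xR^0y and any z with xR^1z. Set V(p) to the set of worlds R-reachable from y in exactly 0 steps. Then □^0p holds at y, so the antecedent holds at x; validity forces ◇^3p at z, giving a w with zR^3w and yR^0w.
First-order correspondent: forall x forall z (xRz -> exists w (x = w & z R^3 w)).

forall x forall z (xRz -> exists w (x = w & z R^3 w))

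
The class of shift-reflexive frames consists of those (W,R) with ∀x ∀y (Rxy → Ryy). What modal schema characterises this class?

□(□p → p)

The condition is shift-reflexivity. The T□ schema □(□p → p) defines it.
Suppose □(□p→p) is valid. Take Rxy and set V(p)={w : Ryw}. Then at y, □p holds; since □(□p→p) at x, □p→p at y, so p at y, i.e. Ryy.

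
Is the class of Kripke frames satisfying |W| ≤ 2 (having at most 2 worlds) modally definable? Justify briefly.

Not definable by any modal formula

Modal frame validity is preserved under disjoint unions.
Any modal formula valid on each of 3 disjoint one-world frames is valid on their disjoint union (validity is preserved under disjoint unions). Each one-world frame has |W|=1≤2, but the union has |W|=3.
So the class is not modally definable.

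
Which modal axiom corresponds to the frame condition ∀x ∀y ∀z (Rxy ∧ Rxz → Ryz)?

A defining formula is ◇s → □◇s (the 5 axiom).
Suppose ◇s→□◇s is valid. Take Rxy, Rxz and set V(s)={y}. Then ◇s at x, so □◇s at x, so ◇s at z, so some w with Rzw has s; w=y, i.e. Rzy. By symmetry of the argument, Ryz.

◇s → □◇s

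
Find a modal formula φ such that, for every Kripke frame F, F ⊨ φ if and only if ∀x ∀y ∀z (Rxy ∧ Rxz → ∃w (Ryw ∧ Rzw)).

◇□p → □◇p

This is convergence; the standard corresponding axiom is .2: ◇□p → □◇p.
Suppose ◇□p→□◇p is valid. Take Rxy, Rxz and set V(p)={w : Ryw}. Then □p at y so ◇□p at x, so □◇p at x, so ◇p at z, giving w with Rzw and Ryw.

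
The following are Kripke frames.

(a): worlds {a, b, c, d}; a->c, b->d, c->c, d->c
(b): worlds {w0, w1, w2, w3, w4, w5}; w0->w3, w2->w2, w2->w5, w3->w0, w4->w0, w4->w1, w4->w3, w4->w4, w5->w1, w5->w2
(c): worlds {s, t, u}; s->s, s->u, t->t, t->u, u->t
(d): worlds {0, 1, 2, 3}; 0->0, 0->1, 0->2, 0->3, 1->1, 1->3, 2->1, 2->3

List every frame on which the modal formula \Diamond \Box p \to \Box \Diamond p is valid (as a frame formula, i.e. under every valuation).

(a)

This is the axiom for convergence; its first-order frame correspondent is \forall x \forall y \forall z (Rxy \wedge Rxz \to \exists w (Ryw \wedge Rzw)).
(a): condition met.
(b): fails — Rw4w4 and Rw4w1 but w4 and w1 have no common successor.
(c): fails — Rsu and Rss but u and s have no common successor.
(d): fails — R00 and R03 but 0 and 3 have no common successor.
Valid on: (a).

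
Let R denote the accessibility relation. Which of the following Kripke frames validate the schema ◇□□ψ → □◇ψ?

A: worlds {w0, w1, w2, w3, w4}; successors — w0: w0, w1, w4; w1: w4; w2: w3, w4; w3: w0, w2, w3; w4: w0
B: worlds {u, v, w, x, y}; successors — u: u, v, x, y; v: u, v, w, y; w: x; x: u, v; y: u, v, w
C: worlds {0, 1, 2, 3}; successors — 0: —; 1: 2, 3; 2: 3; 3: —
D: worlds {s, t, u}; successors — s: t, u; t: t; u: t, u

D

Frame correspondent (Sahlqvist): ∀x ∀y ∀z ((xRy ∧ xRz) → ∃w (yR²w ∧ zRw)) — i.e. a generalized confluence (Geach) condition.
A: fails — w0Rw1, w0Rw1 but no w with w1R²w and w1Rw.
B: fails — vRw, vRw but no t with wR²t and wRt.
C: fails — 1R2, 1R2 but no w with 2R²w and 2Rw.
D: condition met.
Valid on: D.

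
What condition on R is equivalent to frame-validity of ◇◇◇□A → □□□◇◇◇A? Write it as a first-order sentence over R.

∀x ∀y ∀z ((xR³y ∧ xR³z) → ∃w (yRw ∧ zR³w))

This is a Sahlqvist (Geach-type) schema ◇^3□^1A → □^3◇^3A.
Minimal-valuation argument: fix x; take any y with xR^3y and any z with xR^3z. Set V(A) to the set of worlds R-reachable from y in exactly 1 step. Then □^1A holds at y, so the antecedent holds at x; validity forces ◇^3A at z, giving a w with zR^3w and yR^1w.
First-order correspondent: ∀x ∀y ∀z ((xR³y ∧ xR³z) → ∃w (yRw ∧ zR³w)).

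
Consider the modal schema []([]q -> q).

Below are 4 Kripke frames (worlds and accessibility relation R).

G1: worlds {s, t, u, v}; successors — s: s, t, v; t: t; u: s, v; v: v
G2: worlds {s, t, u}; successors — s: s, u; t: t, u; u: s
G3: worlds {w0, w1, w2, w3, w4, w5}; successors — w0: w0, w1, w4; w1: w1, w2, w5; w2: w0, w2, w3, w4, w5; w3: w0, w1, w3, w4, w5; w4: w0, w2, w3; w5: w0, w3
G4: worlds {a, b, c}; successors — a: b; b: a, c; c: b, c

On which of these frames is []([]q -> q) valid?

The schema corresponds to shift-reflexivity: forall x forall y (Rxy -> Ryy).
G1: condition met.
G2: fails — Rtu but not Ruu.
G3: fails — Rw1w5 but not Rw5w5.
G4: fails — Rab but not Rbb.
Valid on: G1.

G1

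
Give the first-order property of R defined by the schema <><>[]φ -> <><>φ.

This is a Sahlqvist (Geach-type) schema ◇^2□^1φ → □^0◇^2φ.
First-order correspondent: forall x forall y (x R^2 y -> exists w (yRw & x R^2 w)).

forall x forall y (x R^2 y -> exists w (yRw & x R^2 w))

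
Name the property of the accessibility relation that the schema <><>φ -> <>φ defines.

This schema is equivalent to the 4 axiom □φ → □□φ.
It corresponds to transitivity: forall x forall y forall z (Rxy & Ryz -> Rxz).

Transitivity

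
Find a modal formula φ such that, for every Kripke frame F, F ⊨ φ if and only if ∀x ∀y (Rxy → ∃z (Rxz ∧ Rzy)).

□□s → □s

A defining formula is □□s → □s (the C4 axiom).
Suppose □□s→□s is valid. Take Rxy and set V(s)={w : xR²w}. Then □□s at x, so □s at x, so s at y, i.e. ∃z(Rxz∧Rzy).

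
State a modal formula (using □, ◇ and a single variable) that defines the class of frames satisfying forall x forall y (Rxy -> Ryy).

□(□ψ → ψ)

This is shift-reflexivity; the standard corresponding axiom is T□: □(□ψ → ψ).
Suppose □(□ψ→ψ) is valid. Take Rxy and set V(ψ)={w : Ryw}. Then at y, □ψ holds; since □(□ψ→ψ) at x, □ψ→ψ at y, so ψ at y, i.e. Ryy.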